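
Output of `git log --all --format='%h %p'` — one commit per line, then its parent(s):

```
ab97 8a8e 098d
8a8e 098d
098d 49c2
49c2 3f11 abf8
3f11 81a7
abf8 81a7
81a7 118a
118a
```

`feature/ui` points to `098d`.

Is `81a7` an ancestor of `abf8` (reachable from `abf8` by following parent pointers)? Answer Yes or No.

Ancestors of abf8 (commits reachable by following parents): {118a, 81a7, abf8}.
81a7 is in that set, so it is an ancestor of abf8.

Yes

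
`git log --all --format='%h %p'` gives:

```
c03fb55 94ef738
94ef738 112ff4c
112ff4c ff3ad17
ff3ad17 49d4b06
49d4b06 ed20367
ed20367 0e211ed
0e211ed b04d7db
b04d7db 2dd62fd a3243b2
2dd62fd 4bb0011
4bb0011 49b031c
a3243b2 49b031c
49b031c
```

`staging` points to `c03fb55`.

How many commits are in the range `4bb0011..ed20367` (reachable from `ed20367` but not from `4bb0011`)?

Reachable from ed20367: {0e211ed, 2dd62fd, 49b031c, 4bb0011, a3243b2, b04d7db, ed20367}.
Reachable from 4bb0011: {49b031c, 4bb0011}.
In ed20367's history but not 4bb0011's: {0e211ed, 2dd62fd, a3243b2, b04d7db, ed20367} — 5 commits.

5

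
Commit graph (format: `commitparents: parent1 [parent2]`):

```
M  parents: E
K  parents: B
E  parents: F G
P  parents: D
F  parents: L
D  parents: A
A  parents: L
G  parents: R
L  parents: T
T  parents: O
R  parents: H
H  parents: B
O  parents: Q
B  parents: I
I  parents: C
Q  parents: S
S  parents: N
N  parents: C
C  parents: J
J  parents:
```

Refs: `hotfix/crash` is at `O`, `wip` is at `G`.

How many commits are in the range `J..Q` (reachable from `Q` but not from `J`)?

Reachable from Q: {C, J, N, Q, S}.
Reachable from J: {J}.
In Q's history but not J's: {C, N, Q, S} — 4 commits.

4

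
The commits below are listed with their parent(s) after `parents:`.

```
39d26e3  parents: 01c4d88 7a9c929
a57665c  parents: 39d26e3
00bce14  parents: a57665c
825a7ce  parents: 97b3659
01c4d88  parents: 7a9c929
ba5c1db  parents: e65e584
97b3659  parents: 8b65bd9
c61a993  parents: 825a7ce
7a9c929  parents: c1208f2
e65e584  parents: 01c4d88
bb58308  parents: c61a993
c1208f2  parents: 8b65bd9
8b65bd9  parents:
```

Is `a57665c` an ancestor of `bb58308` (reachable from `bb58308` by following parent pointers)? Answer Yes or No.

No

Ancestors of bb58308: {825a7ce, 8b65bd9, 97b3659, bb58308, c61a993}.
a57665c is not in that set, so it is not an ancestor of bb58308.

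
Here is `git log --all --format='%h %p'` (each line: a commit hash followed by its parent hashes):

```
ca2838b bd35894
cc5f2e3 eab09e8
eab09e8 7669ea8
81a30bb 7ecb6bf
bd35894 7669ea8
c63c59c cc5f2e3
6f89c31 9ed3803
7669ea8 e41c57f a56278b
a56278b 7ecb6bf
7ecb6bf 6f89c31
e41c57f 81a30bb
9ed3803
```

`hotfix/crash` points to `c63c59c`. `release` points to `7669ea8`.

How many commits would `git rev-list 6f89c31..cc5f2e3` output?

Reachable from cc5f2e3: {6f89c31, 7669ea8, 7ecb6bf, 81a30bb, 9ed3803, a56278b, cc5f2e3, e41c57f, eab09e8}.
Reachable from 6f89c31: {6f89c31, 9ed3803}.
In cc5f2e3's history but not 6f89c31's: {7669ea8, 7ecb6bf, 81a30bb, a56278b, cc5f2e3, e41c57f, eab09e8} — 7 commits.

7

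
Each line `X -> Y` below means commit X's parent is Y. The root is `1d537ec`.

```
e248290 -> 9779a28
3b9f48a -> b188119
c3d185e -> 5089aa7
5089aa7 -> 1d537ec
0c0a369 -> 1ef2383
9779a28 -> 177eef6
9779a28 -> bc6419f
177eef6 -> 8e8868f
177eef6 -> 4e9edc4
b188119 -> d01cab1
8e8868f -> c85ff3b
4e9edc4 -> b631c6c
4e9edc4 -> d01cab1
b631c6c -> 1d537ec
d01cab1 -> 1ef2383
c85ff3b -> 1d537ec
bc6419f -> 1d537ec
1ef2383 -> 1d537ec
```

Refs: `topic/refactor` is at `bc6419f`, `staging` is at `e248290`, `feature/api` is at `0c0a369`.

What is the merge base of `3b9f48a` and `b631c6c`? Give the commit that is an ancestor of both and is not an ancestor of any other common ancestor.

1d537ec

Ancestors of 3b9f48a: {1d537ec, 1ef2383, 3b9f48a, b188119, d01cab1}.
Ancestors of b631c6c: {1d537ec, b631c6c}.
Common ancestors: {1d537ec}.
The only common ancestor is 1d537ec, so it is the merge base.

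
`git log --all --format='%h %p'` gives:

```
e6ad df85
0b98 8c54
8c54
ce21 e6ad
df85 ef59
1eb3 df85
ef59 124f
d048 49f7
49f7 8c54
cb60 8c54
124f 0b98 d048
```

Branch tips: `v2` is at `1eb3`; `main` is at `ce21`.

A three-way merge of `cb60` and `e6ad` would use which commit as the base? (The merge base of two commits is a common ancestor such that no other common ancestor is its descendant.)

8c54

Ancestors of cb60: {8c54, cb60}.
Ancestors of e6ad: {0b98, 124f, 49f7, 8c54, d048, df85, e6ad, ef59}.
Common ancestors: {8c54}.
The only common ancestor is 8c54, so it is the merge base.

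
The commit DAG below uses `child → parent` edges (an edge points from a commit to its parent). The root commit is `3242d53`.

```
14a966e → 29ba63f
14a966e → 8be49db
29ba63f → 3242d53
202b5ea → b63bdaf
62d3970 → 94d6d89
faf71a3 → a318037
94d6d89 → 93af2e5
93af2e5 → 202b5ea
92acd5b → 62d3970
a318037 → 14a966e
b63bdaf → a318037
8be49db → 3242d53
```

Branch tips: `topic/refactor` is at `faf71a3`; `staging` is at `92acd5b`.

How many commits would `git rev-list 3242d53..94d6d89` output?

Reachable from 94d6d89: {14a966e, 202b5ea, 29ba63f, 3242d53, 8be49db, 93af2e5, 94d6d89, a318037, b63bdaf}.
Reachable from 3242d53: {3242d53}.
In 94d6d89's history but not 3242d53's: {14a966e, 202b5ea, 29ba63f, 8be49db, 93af2e5, 94d6d89, a318037, b63bdaf} — 8 commits.

8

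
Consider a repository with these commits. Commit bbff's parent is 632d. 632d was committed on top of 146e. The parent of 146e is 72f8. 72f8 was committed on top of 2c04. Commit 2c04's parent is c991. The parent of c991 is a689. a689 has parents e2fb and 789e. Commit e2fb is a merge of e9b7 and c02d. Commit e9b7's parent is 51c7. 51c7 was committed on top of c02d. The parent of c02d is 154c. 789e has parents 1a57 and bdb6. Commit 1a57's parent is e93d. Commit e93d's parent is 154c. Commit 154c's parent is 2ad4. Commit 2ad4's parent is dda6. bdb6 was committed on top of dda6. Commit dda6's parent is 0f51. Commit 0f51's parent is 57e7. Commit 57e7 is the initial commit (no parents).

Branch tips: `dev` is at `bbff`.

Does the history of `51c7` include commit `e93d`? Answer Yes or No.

Ancestors of 51c7: {0f51, 154c, 2ad4, 51c7, 57e7, c02d, dda6}.
e93d is not in that set, so it is not an ancestor of 51c7.

No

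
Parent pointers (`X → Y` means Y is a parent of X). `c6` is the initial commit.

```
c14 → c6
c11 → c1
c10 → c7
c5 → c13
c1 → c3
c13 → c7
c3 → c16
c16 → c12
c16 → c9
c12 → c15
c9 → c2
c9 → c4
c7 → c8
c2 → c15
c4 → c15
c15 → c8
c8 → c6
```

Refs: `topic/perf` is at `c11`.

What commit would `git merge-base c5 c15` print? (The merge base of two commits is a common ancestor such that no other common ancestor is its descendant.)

c8

Ancestors of c5: {c13, c5, c6, c7, c8}.
Ancestors of c15: {c15, c6, c8}.
Common ancestors: {c6, c8}.
Among these, c8 is not an ancestor of any other common ancestor — it is the merge base.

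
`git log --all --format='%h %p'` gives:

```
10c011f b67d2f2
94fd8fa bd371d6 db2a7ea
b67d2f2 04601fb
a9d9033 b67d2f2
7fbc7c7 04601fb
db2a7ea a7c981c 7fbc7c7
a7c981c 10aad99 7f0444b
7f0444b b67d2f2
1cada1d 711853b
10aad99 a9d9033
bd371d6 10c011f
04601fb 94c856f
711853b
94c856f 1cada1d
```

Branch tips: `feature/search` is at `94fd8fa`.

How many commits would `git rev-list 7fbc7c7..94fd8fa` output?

Reachable from 94fd8fa: {04601fb, 10aad99, 10c011f, 1cada1d, 711853b, 7f0444b, 7fbc7c7, 94c856f, 94fd8fa, a7c981c, a9d9033, b67d2f2, bd371d6, db2a7ea}.
Reachable from 7fbc7c7: {04601fb, 1cada1d, 711853b, 7fbc7c7, 94c856f}.
In 94fd8fa's history but not 7fbc7c7's: {10aad99, 10c011f, 7f0444b, 94fd8fa, a7c981c, a9d9033, b67d2f2, bd371d6, db2a7ea} — 9 commits.

9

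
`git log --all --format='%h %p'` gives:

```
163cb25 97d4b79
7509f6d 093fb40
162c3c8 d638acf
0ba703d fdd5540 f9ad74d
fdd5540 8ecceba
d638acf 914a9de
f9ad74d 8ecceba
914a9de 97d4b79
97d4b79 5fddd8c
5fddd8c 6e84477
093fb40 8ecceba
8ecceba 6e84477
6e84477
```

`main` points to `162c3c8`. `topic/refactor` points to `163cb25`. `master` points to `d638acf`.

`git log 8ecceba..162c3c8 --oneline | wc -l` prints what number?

Reachable from 162c3c8: {162c3c8, 5fddd8c, 6e84477, 914a9de, 97d4b79, d638acf}.
Reachable from 8ecceba: {6e84477, 8ecceba}.
In 162c3c8's history but not 8ecceba's: {162c3c8, 5fddd8c, 914a9de, 97d4b79, d638acf} — 5 commits.

5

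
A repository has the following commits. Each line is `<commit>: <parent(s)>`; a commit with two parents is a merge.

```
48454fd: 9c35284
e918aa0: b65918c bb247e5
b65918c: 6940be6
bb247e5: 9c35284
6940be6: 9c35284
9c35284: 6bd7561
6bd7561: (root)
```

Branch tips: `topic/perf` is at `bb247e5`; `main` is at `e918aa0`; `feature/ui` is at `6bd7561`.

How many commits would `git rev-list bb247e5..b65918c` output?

Reachable from b65918c: {6940be6, 6bd7561, 9c35284, b65918c}.
Reachable from bb247e5: {6bd7561, 9c35284, bb247e5}.
In b65918c's history but not bb247e5's: {6940be6, b65918c} — 2 commits.

2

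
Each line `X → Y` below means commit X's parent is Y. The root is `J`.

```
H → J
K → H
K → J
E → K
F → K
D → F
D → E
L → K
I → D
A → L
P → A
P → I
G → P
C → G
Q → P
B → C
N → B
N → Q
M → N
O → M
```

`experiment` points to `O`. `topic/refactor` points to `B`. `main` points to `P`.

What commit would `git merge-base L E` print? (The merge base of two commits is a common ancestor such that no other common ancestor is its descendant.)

Ancestors of L: {H, J, K, L}.
Ancestors of E: {E, H, J, K}.
Common ancestors: {H, J, K}.
Among these, K is not an ancestor of any other common ancestor — it is the merge base.

K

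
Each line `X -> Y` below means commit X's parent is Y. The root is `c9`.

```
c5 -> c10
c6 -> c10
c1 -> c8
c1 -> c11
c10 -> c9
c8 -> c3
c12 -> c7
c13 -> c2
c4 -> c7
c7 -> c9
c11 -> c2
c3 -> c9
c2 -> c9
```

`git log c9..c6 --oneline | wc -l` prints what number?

Reachable from c6: {c10, c6, c9}.
Reachable from c9: {c9}.
In c6's history but not c9's: {c10, c6} — 2 commits.

2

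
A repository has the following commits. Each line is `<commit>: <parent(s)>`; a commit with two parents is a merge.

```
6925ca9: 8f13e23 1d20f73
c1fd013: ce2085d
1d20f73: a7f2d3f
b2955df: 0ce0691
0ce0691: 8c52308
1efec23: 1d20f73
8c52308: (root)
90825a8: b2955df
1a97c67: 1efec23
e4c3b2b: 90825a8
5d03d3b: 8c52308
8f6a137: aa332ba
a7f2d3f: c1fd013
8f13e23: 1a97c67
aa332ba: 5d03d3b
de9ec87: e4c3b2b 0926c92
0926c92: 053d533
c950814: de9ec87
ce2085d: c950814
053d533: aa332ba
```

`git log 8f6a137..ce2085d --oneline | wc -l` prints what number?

9

Reachable from ce2085d: {053d533, 0926c92, 0ce0691, 5d03d3b, 8c52308, 90825a8, aa332ba, b2955df, c950814, ce2085d, de9ec87, e4c3b2b}.
Reachable from 8f6a137: {5d03d3b, 8c52308, 8f6a137, aa332ba}.
In ce2085d's history but not 8f6a137's: {053d533, 0926c92, 0ce0691, 90825a8, b2955df, c950814, ce2085d, de9ec87, e4c3b2b} — 9 commits.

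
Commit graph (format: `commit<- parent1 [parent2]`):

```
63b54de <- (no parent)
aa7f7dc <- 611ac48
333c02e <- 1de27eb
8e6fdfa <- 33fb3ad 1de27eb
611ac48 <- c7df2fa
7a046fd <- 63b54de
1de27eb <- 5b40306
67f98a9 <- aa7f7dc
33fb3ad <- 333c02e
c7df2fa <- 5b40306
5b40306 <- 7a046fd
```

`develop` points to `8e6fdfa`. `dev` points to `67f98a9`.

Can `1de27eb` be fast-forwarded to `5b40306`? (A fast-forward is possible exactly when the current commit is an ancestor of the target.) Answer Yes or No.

No

A fast-forward from 1de27eb to 5b40306 is possible iff 1de27eb is an ancestor of 5b40306.
Ancestors of 5b40306: {5b40306, 63b54de, 7a046fd}.
1de27eb is not among them, so fast-forward is not possible.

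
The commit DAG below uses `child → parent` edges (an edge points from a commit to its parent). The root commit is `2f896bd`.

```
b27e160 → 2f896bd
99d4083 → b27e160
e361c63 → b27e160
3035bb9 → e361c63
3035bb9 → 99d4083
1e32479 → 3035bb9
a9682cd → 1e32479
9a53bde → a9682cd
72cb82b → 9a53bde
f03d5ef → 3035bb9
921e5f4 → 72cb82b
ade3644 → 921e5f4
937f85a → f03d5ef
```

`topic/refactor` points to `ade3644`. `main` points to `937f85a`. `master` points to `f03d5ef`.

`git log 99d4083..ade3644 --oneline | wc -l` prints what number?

Reachable from ade3644: {1e32479, 2f896bd, 3035bb9, 72cb82b, 921e5f4, 99d4083, 9a53bde, a9682cd, ade3644, b27e160, e361c63}.
Reachable from 99d4083: {2f896bd, 99d4083, b27e160}.
In ade3644's history but not 99d4083's: {1e32479, 3035bb9, 72cb82b, 921e5f4, 9a53bde, a9682cd, ade3644, e361c63} — 8 commits.

8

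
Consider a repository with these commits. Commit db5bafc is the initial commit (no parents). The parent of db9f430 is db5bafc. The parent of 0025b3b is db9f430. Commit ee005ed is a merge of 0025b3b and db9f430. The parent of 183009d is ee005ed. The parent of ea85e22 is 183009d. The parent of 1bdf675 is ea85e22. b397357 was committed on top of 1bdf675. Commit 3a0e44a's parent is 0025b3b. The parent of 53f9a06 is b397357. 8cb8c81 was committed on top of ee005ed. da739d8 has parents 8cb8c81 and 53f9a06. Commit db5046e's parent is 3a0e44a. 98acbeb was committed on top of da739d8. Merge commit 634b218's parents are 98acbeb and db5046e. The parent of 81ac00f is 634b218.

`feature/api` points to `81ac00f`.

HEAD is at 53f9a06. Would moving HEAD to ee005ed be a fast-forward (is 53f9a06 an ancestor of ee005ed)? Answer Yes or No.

A fast-forward from 53f9a06 to ee005ed is possible iff 53f9a06 is an ancestor of ee005ed.
Ancestors of ee005ed: {0025b3b, db5bafc, db9f430, ee005ed}.
53f9a06 is not among them, so fast-forward is not possible.

No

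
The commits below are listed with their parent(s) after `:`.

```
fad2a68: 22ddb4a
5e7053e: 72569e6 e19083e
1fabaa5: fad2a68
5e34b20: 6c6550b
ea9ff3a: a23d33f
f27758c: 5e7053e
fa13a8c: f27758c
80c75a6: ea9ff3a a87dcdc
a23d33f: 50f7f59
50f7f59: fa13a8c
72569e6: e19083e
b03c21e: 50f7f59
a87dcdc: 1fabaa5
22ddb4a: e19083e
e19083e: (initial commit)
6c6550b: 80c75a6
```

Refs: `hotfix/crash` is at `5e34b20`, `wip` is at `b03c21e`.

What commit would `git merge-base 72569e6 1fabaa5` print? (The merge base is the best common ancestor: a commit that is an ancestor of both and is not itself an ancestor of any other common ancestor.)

Ancestors of 72569e6: {72569e6, e19083e}.
Ancestors of 1fabaa5: {1fabaa5, 22ddb4a, e19083e, fad2a68}.
Common ancestors: {e19083e}.
The only common ancestor is e19083e, so it is the merge base.

e19083e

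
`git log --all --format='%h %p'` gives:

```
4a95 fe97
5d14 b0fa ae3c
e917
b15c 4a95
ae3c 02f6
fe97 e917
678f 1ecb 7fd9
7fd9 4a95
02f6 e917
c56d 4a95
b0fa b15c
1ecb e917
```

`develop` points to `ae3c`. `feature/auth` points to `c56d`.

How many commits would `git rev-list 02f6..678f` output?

Reachable from 678f: {1ecb, 4a95, 678f, 7fd9, e917, fe97}.
Reachable from 02f6: {02f6, e917}.
In 678f's history but not 02f6's: {1ecb, 4a95, 678f, 7fd9, fe97} — 5 commits.

5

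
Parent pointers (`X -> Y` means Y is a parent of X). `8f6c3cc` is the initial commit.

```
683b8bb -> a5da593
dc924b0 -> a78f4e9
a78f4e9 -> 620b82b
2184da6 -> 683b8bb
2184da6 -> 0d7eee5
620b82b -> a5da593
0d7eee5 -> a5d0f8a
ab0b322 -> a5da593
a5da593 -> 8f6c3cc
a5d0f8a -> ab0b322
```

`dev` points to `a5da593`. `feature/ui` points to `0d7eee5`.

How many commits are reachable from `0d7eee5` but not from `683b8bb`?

Reachable from 0d7eee5: {0d7eee5, 8f6c3cc, a5d0f8a, a5da593, ab0b322}.
Reachable from 683b8bb: {683b8bb, 8f6c3cc, a5da593}.
In 0d7eee5's history but not 683b8bb's: {0d7eee5, a5d0f8a, ab0b322} — 3 commits.

3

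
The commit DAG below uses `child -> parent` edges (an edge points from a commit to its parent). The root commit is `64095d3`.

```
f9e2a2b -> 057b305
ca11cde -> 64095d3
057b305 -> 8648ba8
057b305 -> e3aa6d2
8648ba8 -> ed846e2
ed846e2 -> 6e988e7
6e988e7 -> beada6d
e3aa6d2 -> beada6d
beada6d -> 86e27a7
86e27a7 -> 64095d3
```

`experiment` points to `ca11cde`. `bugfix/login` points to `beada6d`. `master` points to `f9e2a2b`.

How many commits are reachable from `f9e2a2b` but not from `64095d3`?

8

Reachable from f9e2a2b: {057b305, 64095d3, 6e988e7, 8648ba8, 86e27a7, beada6d, e3aa6d2, ed846e2, f9e2a2b}.
Reachable from 64095d3: {64095d3}.
In f9e2a2b's history but not 64095d3's: {057b305, 6e988e7, 8648ba8, 86e27a7, beada6d, e3aa6d2, ed846e2, f9e2a2b} — 8 commits.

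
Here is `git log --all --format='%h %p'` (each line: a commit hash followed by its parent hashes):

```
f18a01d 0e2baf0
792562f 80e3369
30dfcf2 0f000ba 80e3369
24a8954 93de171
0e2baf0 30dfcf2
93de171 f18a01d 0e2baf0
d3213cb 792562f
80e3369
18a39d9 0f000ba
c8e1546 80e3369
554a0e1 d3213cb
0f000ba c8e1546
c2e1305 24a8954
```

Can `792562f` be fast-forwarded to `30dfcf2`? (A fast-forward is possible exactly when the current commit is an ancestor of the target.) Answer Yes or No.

A fast-forward from 792562f to 30dfcf2 is possible iff 792562f is an ancestor of 30dfcf2.
Ancestors of 30dfcf2: {0f000ba, 30dfcf2, 80e3369, c8e1546}.
792562f is not among them, so fast-forward is not possible.

No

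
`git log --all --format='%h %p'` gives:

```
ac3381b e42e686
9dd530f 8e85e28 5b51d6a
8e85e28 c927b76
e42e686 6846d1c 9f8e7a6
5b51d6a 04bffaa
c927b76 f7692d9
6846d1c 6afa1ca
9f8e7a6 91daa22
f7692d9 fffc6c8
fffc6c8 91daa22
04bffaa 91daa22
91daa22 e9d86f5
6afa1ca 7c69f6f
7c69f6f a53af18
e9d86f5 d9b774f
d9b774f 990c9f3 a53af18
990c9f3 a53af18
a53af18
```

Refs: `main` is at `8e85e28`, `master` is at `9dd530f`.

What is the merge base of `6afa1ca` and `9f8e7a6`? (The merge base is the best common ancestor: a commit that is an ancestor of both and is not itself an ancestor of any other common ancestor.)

Ancestors of 6afa1ca: {6afa1ca, 7c69f6f, a53af18}.
Ancestors of 9f8e7a6: {91daa22, 990c9f3, 9f8e7a6, a53af18, d9b774f, e9d86f5}.
Common ancestors: {a53af18}.
The only common ancestor is a53af18, so it is the merge base.

a53af18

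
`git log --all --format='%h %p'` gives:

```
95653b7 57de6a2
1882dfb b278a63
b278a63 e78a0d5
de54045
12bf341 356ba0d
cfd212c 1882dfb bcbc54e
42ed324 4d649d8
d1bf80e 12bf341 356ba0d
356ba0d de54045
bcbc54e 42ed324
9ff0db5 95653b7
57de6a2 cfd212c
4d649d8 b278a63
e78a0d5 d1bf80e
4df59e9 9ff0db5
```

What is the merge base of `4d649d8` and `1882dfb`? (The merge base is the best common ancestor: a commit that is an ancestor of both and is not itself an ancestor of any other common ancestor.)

Ancestors of 4d649d8: {12bf341, 356ba0d, 4d649d8, b278a63, d1bf80e, de54045, e78a0d5}.
Ancestors of 1882dfb: {12bf341, 1882dfb, 356ba0d, b278a63, d1bf80e, de54045, e78a0d5}.
Common ancestors: {12bf341, 356ba0d, b278a63, d1bf80e, de54045, e78a0d5}.
Among these, b278a63 is not an ancestor of any other common ancestor — it is the merge base.

b278a63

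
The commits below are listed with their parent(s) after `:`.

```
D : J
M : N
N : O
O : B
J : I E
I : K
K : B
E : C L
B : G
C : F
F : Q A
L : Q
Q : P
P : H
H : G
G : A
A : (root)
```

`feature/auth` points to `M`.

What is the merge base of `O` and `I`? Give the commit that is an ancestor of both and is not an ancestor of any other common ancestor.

B

Ancestors of O: {A, B, G, O}.
Ancestors of I: {A, B, G, I, K}.
Common ancestors: {A, B, G}.
Among these, B is not an ancestor of any other common ancestor — it is the merge base.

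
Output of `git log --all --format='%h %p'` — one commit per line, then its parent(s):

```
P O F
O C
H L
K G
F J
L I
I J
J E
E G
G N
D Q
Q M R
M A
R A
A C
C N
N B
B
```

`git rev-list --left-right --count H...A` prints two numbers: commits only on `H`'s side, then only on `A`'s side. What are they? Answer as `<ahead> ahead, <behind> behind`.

Reachable from H: {B, E, G, H, I, J, L, N}.
Reachable from A: {A, B, C, N}.
Only in H's history (ahead): {E, G, H, I, J, L} — 6.
Only in A's history (behind): {A, C} — 2.

6 ahead, 2 behind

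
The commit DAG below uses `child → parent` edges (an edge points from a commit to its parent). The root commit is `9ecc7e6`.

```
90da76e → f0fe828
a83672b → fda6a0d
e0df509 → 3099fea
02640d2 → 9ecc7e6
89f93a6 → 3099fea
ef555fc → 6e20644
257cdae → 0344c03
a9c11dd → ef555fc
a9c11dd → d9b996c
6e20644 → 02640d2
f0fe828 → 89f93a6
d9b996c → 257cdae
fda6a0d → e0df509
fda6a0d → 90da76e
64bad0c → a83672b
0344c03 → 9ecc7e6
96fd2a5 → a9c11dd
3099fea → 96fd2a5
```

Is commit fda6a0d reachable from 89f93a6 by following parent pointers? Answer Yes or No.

Ancestors of 89f93a6: {02640d2, 0344c03, 257cdae, 3099fea, 6e20644, 89f93a6, 96fd2a5, 9ecc7e6, a9c11dd, d9b996c, ef555fc}.
fda6a0d is not in that set, so it is not an ancestor of 89f93a6.

No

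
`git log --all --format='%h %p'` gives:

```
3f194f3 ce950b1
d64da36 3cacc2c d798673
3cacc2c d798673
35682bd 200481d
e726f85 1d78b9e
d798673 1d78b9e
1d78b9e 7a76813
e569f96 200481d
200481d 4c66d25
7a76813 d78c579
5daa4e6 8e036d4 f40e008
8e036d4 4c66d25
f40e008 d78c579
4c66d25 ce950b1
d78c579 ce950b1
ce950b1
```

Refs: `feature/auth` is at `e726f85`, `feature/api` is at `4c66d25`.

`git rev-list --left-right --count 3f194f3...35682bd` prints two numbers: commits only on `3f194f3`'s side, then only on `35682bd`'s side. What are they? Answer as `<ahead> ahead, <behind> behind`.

1 ahead, 3 behind

Reachable from 3f194f3: {3f194f3, ce950b1}.
Reachable from 35682bd: {200481d, 35682bd, 4c66d25, ce950b1}.
Only in 3f194f3's history (ahead): {3f194f3} — 1.
Only in 35682bd's history (behind): {200481d, 35682bd, 4c66d25} — 3.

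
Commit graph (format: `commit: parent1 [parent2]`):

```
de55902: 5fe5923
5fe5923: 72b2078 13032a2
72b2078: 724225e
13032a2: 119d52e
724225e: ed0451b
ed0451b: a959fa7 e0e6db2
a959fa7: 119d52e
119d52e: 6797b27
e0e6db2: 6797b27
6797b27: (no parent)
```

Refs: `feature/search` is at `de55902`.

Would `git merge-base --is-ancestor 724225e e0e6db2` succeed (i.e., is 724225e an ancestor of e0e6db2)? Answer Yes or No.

No

Ancestors of e0e6db2: {6797b27, e0e6db2}.
724225e is not in that set, so it is not an ancestor of e0e6db2.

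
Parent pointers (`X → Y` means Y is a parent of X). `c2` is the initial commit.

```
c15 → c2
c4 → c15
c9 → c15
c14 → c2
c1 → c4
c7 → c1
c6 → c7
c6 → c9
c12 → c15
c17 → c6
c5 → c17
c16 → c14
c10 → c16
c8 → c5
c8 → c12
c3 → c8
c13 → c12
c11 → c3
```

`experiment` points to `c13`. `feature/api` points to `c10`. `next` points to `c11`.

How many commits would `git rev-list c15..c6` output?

Reachable from c6: {c1, c15, c2, c4, c6, c7, c9}.
Reachable from c15: {c15, c2}.
In c6's history but not c15's: {c1, c4, c6, c7, c9} — 5 commits.

5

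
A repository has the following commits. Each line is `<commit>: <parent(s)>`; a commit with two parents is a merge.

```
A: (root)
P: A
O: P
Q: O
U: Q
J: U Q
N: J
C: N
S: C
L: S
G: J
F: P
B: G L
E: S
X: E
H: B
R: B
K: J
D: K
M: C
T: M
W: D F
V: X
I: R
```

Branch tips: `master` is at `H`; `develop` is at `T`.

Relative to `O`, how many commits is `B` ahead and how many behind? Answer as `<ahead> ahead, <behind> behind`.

Reachable from B: {A, B, C, G, J, L, N, O, P, Q, S, U}.
Reachable from O: {A, O, P}.
Only in B's history (ahead): {B, C, G, J, L, N, Q, S, U} — 9.
Only in O's history (behind): {} — 0.

9 ahead, 0 behind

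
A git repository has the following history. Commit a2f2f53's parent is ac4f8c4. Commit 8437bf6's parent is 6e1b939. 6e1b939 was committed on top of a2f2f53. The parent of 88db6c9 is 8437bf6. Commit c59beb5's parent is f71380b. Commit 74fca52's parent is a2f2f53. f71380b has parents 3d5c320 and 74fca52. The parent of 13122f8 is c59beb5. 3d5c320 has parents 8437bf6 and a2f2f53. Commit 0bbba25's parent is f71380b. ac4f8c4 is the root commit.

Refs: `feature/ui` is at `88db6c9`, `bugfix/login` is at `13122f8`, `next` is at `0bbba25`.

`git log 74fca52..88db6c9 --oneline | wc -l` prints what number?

Reachable from 88db6c9: {6e1b939, 8437bf6, 88db6c9, a2f2f53, ac4f8c4}.
Reachable from 74fca52: {74fca52, a2f2f53, ac4f8c4}.
In 88db6c9's history but not 74fca52's: {6e1b939, 8437bf6, 88db6c9} — 3 commits.

3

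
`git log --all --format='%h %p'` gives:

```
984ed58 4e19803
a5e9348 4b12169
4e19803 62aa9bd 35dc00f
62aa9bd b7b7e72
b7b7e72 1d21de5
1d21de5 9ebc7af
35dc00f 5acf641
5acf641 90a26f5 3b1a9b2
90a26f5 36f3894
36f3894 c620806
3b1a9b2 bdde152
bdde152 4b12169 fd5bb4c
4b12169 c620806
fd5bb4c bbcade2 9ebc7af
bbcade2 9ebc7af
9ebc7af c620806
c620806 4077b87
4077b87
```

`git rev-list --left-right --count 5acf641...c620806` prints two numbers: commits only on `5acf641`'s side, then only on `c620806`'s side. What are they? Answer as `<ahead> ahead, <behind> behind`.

9 ahead, 0 behind

Reachable from 5acf641: {36f3894, 3b1a9b2, 4077b87, 4b12169, 5acf641, 90a26f5, 9ebc7af, bbcade2, bdde152, c620806, fd5bb4c}.
Reachable from c620806: {4077b87, c620806}.
Only in 5acf641's history (ahead): {36f3894, 3b1a9b2, 4b12169, 5acf641, 90a26f5, 9ebc7af, bbcade2, bdde152, fd5bb4c} — 9.
Only in c620806's history (behind): {} — 0.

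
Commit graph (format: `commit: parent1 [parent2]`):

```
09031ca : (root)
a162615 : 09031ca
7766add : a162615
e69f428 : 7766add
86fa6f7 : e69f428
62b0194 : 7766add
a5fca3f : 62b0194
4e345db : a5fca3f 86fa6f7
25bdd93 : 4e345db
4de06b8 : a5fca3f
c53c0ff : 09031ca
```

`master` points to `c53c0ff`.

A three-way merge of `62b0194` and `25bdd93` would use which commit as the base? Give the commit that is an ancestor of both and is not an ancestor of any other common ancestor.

Ancestors of 62b0194: {09031ca, 62b0194, 7766add, a162615}.
Ancestors of 25bdd93: {09031ca, 25bdd93, 4e345db, 62b0194, 7766add, 86fa6f7, a162615, a5fca3f, e69f428}.
Common ancestors: {09031ca, 62b0194, 7766add, a162615}.
Among these, 62b0194 is not an ancestor of any other common ancestor — it is the merge base.

62b0194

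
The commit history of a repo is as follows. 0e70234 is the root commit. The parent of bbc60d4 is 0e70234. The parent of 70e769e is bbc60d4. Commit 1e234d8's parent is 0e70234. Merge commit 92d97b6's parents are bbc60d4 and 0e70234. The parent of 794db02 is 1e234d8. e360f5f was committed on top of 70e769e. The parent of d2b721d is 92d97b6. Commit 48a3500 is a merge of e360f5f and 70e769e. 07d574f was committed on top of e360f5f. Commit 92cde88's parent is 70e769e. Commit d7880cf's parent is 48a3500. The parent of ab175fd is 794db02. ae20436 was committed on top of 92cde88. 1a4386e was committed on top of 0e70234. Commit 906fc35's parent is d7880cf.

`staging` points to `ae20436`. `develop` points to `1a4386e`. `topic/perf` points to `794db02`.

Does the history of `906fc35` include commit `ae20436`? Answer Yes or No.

No

Ancestors of 906fc35: {0e70234, 48a3500, 70e769e, 906fc35, bbc60d4, d7880cf, e360f5f}.
ae20436 is not in that set, so it is not an ancestor of 906fc35.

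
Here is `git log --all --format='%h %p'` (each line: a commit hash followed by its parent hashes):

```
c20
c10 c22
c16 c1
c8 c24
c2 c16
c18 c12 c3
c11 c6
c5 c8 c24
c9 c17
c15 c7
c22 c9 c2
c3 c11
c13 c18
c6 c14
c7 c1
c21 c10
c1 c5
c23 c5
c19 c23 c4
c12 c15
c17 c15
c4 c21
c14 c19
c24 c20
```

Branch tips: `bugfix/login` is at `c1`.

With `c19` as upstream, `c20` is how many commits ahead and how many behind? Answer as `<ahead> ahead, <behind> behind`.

0 ahead, 16 behind

Reachable from c20: {c20}.
Reachable from c19: {c1, c10, c15, c16, c17, c19, c2, c20, c21, c22, c23, c24, c4, c5, c7, c8, c9}.
Only in c20's history (ahead): {} — 0.
Only in c19's history (behind): {c1, c10, c15, c16, c17, c19, c2, c21, c22, c23, c24, c4, c5, c7, c8, c9} — 16.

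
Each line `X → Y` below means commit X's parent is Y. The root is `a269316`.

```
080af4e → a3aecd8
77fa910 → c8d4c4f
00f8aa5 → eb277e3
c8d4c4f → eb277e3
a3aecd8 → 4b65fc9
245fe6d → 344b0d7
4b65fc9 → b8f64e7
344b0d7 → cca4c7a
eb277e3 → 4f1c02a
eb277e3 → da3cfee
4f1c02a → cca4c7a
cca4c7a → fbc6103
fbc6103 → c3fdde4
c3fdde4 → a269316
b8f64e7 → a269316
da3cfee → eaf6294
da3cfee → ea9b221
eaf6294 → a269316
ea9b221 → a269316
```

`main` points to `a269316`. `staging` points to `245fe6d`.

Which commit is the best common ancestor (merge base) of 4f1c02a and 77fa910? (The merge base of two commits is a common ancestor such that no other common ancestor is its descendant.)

4f1c02a

Ancestors of 4f1c02a: {4f1c02a, a269316, c3fdde4, cca4c7a, fbc6103}.
Ancestors of 77fa910: {4f1c02a, 77fa910, a269316, c3fdde4, c8d4c4f, cca4c7a, da3cfee, ea9b221, eaf6294, eb277e3, fbc6103}.
Common ancestors: {4f1c02a, a269316, c3fdde4, cca4c7a, fbc6103}.
Among these, 4f1c02a is not an ancestor of any other common ancestor — it is the merge base.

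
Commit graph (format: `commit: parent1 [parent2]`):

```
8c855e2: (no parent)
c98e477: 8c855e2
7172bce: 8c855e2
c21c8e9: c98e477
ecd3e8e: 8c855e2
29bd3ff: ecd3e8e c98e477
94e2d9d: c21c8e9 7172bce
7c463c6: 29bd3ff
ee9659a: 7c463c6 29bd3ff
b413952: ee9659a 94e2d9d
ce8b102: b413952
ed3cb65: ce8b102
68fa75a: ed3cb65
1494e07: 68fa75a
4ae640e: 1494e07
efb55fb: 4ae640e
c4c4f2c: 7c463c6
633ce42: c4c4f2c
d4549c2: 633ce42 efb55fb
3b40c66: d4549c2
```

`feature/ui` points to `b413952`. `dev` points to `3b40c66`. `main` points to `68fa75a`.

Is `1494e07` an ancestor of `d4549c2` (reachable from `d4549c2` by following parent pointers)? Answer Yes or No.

Ancestors of d4549c2 (commits reachable by following parents): {1494e07, 29bd3ff, 4ae640e, 633ce42, 68fa75a, 7172bce, 7c463c6, 8c855e2, 94e2d9d, b413952, c21c8e9, c4c4f2c, c98e477, ce8b102, d4549c2, ecd3e8e, ed3cb65, ee9659a, efb55fb}.
1494e07 is in that set, so it is an ancestor of d4549c2.

Yes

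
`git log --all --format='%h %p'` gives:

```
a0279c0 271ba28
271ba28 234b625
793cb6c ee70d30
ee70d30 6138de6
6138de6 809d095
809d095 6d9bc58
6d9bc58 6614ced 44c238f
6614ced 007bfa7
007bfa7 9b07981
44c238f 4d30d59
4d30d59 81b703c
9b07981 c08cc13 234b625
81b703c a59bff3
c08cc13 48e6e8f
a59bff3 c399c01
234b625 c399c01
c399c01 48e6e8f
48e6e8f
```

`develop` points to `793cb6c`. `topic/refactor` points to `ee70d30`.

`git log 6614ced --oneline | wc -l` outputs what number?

7

Walking parent pointers from 6614ced: reachable set = {007bfa7, 234b625, 48e6e8f, 6614ced, 9b07981, c08cc13, c399c01}.
That is 7 commits.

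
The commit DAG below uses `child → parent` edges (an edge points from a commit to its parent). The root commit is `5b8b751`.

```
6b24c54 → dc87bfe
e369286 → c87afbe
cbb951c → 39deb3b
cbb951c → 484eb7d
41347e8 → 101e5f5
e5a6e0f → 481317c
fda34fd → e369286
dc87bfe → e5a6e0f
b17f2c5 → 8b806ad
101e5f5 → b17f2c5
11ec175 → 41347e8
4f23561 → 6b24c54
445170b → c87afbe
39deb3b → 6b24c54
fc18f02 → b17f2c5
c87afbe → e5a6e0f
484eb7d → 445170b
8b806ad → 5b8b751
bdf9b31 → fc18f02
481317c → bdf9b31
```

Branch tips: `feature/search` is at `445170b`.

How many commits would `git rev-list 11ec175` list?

6

Walking parent pointers from 11ec175: reachable set = {101e5f5, 11ec175, 41347e8, 5b8b751, 8b806ad, b17f2c5}.
That is 6 commits.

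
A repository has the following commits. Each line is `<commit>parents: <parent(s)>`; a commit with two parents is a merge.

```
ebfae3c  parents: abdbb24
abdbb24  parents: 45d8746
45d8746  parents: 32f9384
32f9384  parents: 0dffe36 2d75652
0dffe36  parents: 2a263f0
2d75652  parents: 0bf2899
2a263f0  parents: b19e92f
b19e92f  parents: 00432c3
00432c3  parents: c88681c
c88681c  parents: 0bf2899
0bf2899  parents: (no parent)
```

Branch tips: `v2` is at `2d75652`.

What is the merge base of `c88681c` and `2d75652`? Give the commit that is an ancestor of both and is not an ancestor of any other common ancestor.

0bf2899

Ancestors of c88681c: {0bf2899, c88681c}.
Ancestors of 2d75652: {0bf2899, 2d75652}.
Common ancestors: {0bf2899}.
The only common ancestor is 0bf2899, so it is the merge base.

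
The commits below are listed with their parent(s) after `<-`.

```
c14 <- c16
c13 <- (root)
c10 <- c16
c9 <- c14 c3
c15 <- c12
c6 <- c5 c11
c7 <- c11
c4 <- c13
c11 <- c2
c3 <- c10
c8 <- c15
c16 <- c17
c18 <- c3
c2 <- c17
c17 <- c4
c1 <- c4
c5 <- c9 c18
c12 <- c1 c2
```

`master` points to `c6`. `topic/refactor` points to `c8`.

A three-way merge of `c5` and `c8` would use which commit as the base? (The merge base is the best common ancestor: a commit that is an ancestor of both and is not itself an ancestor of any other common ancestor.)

c17

Ancestors of c5: {c10, c13, c14, c16, c17, c18, c3, c4, c5, c9}.
Ancestors of c8: {c1, c12, c13, c15, c17, c2, c4, c8}.
Common ancestors: {c13, c17, c4}.
Among these, c17 is not an ancestor of any other common ancestor — it is the merge base.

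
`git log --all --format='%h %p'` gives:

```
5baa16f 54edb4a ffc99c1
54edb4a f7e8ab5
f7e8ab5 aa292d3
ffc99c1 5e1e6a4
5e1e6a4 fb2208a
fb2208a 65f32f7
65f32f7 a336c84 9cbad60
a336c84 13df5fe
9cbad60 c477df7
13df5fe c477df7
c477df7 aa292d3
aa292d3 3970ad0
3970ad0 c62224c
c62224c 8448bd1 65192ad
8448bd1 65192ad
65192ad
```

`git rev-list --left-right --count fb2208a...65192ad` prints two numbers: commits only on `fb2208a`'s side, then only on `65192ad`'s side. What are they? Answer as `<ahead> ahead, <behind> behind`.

10 ahead, 0 behind

Reachable from fb2208a: {13df5fe, 3970ad0, 65192ad, 65f32f7, 8448bd1, 9cbad60, a336c84, aa292d3, c477df7, c62224c, fb2208a}.
Reachable from 65192ad: {65192ad}.
Only in fb2208a's history (ahead): {13df5fe, 3970ad0, 65f32f7, 8448bd1, 9cbad60, a336c84, aa292d3, c477df7, c62224c, fb2208a} — 10.
Only in 65192ad's history (behind): {} — 0.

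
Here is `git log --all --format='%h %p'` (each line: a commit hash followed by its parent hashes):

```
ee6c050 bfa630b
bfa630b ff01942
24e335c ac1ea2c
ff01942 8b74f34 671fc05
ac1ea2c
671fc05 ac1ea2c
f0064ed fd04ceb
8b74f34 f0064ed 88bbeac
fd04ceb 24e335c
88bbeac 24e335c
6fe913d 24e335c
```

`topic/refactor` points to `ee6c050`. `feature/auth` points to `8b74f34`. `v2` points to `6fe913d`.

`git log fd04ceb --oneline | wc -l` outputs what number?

Walking parent pointers from fd04ceb: reachable set = {24e335c, ac1ea2c, fd04ceb}.
That is 3 commits.

3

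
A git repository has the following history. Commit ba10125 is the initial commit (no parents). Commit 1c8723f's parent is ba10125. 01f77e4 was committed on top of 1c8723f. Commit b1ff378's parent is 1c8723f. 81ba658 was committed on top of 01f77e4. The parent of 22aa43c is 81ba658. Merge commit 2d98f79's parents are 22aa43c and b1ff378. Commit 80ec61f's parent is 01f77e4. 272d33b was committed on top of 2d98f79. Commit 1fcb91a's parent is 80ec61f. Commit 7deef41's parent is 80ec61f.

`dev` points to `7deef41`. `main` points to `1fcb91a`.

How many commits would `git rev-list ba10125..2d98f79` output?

Reachable from 2d98f79: {01f77e4, 1c8723f, 22aa43c, 2d98f79, 81ba658, b1ff378, ba10125}.
Reachable from ba10125: {ba10125}.
In 2d98f79's history but not ba10125's: {01f77e4, 1c8723f, 22aa43c, 2d98f79, 81ba658, b1ff378} — 6 commits.

6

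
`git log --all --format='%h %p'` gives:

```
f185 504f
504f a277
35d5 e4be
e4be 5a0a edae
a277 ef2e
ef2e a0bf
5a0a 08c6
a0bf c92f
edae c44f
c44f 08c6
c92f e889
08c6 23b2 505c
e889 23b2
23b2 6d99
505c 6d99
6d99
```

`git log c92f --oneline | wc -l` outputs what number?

4

Walking parent pointers from c92f: reachable set = {23b2, 6d99, c92f, e889}.
That is 4 commits.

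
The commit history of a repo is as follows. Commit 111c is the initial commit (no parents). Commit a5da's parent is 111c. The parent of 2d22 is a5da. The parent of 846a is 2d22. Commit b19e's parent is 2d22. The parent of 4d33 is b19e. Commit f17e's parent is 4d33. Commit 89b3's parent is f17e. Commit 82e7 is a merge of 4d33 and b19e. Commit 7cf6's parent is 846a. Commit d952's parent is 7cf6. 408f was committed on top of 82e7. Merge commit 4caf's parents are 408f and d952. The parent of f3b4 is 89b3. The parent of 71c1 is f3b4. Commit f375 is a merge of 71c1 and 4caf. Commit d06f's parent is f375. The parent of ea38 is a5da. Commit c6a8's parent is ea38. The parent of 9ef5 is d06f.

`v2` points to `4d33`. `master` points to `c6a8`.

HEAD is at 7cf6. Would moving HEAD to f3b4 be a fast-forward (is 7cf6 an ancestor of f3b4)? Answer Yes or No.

A fast-forward from 7cf6 to f3b4 is possible iff 7cf6 is an ancestor of f3b4.
Ancestors of f3b4: {111c, 2d22, 4d33, 89b3, a5da, b19e, f17e, f3b4}.
7cf6 is not among them, so fast-forward is not possible.

No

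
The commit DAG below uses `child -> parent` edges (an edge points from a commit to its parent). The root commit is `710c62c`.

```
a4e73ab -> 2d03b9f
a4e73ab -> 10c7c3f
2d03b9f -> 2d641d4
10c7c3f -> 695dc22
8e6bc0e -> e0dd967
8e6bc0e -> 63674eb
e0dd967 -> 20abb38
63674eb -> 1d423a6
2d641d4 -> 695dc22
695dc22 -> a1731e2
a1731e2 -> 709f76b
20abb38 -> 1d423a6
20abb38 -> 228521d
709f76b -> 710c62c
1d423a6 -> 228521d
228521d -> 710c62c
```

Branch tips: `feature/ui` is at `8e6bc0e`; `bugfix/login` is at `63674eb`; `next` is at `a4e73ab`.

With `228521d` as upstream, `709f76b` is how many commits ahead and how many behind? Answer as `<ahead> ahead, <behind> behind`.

1 ahead, 1 behind

Reachable from 709f76b: {709f76b, 710c62c}.
Reachable from 228521d: {228521d, 710c62c}.
Only in 709f76b's history (ahead): {709f76b} — 1.
Only in 228521d's history (behind): {228521d} — 1.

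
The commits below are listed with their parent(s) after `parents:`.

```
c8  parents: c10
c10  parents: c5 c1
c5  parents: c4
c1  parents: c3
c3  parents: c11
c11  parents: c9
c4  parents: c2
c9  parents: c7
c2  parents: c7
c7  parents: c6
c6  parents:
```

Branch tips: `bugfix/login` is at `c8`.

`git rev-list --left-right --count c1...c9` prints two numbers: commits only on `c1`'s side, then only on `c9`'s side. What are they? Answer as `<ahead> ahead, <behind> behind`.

3 ahead, 0 behind

Reachable from c1: {c1, c11, c3, c6, c7, c9}.
Reachable from c9: {c6, c7, c9}.
Only in c1's history (ahead): {c1, c11, c3} — 3.
Only in c9's history (behind): {} — 0.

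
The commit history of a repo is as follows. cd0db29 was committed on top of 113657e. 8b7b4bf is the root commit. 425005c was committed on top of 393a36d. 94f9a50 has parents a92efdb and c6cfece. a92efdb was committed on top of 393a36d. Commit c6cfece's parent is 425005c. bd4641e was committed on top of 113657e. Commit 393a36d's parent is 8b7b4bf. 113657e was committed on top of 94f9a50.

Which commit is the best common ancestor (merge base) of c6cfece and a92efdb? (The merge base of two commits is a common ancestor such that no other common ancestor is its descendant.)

393a36d

Ancestors of c6cfece: {393a36d, 425005c, 8b7b4bf, c6cfece}.
Ancestors of a92efdb: {393a36d, 8b7b4bf, a92efdb}.
Common ancestors: {393a36d, 8b7b4bf}.
Among these, 393a36d is not an ancestor of any other common ancestor — it is the merge base.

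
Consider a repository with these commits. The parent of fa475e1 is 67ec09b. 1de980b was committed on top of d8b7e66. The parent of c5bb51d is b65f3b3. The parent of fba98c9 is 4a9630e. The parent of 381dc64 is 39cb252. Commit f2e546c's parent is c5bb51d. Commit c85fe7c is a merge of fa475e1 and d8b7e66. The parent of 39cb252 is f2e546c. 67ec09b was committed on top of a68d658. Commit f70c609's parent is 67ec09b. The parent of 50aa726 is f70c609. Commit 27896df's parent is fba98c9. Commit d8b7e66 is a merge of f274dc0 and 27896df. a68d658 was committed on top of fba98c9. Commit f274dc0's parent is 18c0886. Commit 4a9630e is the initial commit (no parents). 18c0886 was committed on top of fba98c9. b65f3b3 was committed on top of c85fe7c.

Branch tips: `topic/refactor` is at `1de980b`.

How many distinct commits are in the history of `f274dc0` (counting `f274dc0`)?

4

Walking parent pointers from f274dc0: reachable set = {18c0886, 4a9630e, f274dc0, fba98c9}.
That is 4 commits.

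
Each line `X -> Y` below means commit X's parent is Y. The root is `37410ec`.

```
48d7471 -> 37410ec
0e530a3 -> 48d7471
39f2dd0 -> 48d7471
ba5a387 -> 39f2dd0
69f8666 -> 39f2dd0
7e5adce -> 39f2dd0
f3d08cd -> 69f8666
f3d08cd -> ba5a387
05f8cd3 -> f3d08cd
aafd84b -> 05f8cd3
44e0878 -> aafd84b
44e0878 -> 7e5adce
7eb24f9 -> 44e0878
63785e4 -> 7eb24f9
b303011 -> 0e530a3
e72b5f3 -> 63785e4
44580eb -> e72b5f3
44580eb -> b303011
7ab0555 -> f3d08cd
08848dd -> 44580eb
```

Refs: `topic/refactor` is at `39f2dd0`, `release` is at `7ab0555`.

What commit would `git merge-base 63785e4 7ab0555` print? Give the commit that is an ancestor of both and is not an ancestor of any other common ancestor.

f3d08cd

Ancestors of 63785e4: {05f8cd3, 37410ec, 39f2dd0, 44e0878, 48d7471, 63785e4, 69f8666, 7e5adce, 7eb24f9, aafd84b, ba5a387, f3d08cd}.
Ancestors of 7ab0555: {37410ec, 39f2dd0, 48d7471, 69f8666, 7ab0555, ba5a387, f3d08cd}.
Common ancestors: {37410ec, 39f2dd0, 48d7471, 69f8666, ba5a387, f3d08cd}.
Among these, f3d08cd is not an ancestor of any other common ancestor — it is the merge base.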